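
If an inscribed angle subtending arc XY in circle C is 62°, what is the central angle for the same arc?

Central angle = 2 × 62° = 124° (inscribed angle theorem).

124°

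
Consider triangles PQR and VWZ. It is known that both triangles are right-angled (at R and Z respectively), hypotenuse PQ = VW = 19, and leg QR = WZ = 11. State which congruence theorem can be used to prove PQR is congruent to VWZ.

The given information matches HL: The hypotenuse and one leg of two right triangles are equal (Hypotenuse-Leg).

HL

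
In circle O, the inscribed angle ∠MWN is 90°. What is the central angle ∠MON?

Central angle = 2 × 90° = 180° (inscribed angle theorem).

180°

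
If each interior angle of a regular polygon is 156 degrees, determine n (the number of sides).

The exterior angle is the supplement of the interior angle: 180 - 156 = 24 degrees.
Since the exterior angles of any convex polygon sum to 360 degrees, the number of sides is 360 / 24 = 15.

15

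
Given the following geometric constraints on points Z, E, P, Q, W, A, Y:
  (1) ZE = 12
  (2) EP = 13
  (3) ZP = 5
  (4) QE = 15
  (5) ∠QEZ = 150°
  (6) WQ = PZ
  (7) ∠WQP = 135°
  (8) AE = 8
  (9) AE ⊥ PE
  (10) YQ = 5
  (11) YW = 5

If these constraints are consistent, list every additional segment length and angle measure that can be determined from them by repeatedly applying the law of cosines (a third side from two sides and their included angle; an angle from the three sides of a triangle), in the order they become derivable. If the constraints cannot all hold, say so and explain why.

The constraints are consistent. Derivable facts, in order:
After 1 step:
- PA ≈ 15.26
- ZQ ≈ 26.09
- ∠EPZ = 67.38°
- ∠EZP = 90°
- ∠PEZ = 22.62°
- ∠QWY = 60°
- ∠QYW = 60°
- ∠WQY = 60°
After 2 steps:
- ∠APE = 31.61°
- ∠EAP = 58.39°
- ∠EQZ = 13.29°
- ∠EZQ = 16.71°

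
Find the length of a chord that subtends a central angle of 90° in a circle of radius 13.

Chord length = 2r sin(θ/2)
= 2 × 13 × sin(90°/2)
= 2 × 13 × sin(45°)
= 13*sqrt(2)

13*sqrt(2)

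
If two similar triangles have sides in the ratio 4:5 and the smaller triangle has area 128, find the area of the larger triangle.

Area ratio = (4/5)^2 = 16/25. Area of the larger triangle = 128 * 25/16 = 200.

200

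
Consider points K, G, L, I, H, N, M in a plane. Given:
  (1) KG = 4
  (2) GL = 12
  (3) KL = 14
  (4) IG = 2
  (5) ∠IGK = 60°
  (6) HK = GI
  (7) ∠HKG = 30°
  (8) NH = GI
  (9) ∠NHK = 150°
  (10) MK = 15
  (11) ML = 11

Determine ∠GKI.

Step 1: By the law of cosines on triangle KGI: KI² = 4² + 2² − 2·4·2·cos(60°) = 12, so KI = 2·√3.
Step 2: By the inverse law of cosines on triangle GKI: cos(∠GKI) = (4² + (2·√3)² − 2²) / (2·4·2·√3) = 24/27.71 = 0.866, so ∠GKI = 30°.

Therefore, the measure of angle ∠GKI = 30°.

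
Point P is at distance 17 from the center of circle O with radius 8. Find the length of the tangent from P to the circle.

The tangent, radius, and line from the external point to the center form a right triangle.
The right angle is where the tangent meets the radius.
By the Pythagorean theorem: tangent² + 8² = 17²
tangent² = 289 - 64 = 225
tangent = 15

15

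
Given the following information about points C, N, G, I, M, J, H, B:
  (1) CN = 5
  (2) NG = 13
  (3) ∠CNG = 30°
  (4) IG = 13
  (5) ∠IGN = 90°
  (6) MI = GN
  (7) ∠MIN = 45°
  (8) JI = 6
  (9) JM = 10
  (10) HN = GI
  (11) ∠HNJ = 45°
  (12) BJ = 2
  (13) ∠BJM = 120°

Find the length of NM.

From the given relations: MI = GN = 13.
Step 1: By the law of cosines on triangle NGI: NI² = 13² + 13² − 2·13·13·cos(90°) = 338, so NI = 13·√2.
Step 2: By the law of cosines on triangle NIM: NM² = (13·√2)² + 13² − 2·13·√2·13·cos(45°) = 169, so NM = 13.

Therefore, the length of NM = 13.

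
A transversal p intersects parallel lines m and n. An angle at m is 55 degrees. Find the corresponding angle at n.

When a transversal crosses parallel lines, angles in the same position at each intersection are called corresponding angles.
These are always equal, so the answer is 55 degrees.

55 degrees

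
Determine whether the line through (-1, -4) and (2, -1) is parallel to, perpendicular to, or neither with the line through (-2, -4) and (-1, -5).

Slope of line 1: m1 = (-1 - -4)/(2 - -1) = 3/3 = 1
Slope of line 2: m2 = (-5 - -4)/(-1 - -2) = -1/1 = -1
Two lines are perpendicular when the product of their slopes is -1 (negative reciprocals).
m1 * m2 = (1) * (-1) = -1, confirming perpendicularity.

Perpendicular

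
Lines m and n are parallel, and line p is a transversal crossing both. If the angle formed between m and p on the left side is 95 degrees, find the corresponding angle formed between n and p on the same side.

Corresponding angles formed by parallel lines and a transversal are equal.
The given angle is 95 degrees.
The corresponding angle = 95 degrees.

95 degrees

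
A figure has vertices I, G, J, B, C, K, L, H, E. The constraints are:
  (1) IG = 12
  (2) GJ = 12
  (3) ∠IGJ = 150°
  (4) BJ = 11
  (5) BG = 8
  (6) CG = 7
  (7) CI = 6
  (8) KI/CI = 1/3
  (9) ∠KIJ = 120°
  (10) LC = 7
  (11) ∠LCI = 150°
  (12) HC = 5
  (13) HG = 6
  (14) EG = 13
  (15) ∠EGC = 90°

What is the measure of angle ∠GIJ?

Step 1: By the law of cosines on triangle IGJ: IJ² = 12² + 12² − 2·12·12·cos(150°) = 537.42, so IJ ≈ 23.18.
Step 2: By the inverse law of cosines on triangle GIJ: cos(∠GIJ) = (12² + 23.18² − 12²) / (2·12·23.18) = 537.42/556.37 = 0.9659, so ∠GIJ = 15°.

Therefore, the measure of angle ∠GIJ = 15°.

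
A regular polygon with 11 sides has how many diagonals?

Each of the 11 vertices connects to 8 non-adjacent vertices via diagonals.
Total connections = 11 × 8 = 88, but each diagonal is counted twice.
Number of diagonals = 88 / 2 = 44.

44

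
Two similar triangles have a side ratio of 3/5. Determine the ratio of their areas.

Area scales with the square of linear dimensions. If every length is multiplied by 3/5, then the area is multiplied by (3/5)^2 = 9/25.
The area ratio is 9:25.

9:25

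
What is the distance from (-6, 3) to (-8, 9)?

d = sqrt((-2)^2 + (6)^2) = sqrt(40) = 2*sqrt(10)

2*sqrt(10)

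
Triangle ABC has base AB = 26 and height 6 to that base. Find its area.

Area = (1/2) * base * height
Area = (1/2) * 26 * 6
Area = 78

78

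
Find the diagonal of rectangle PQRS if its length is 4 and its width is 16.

A rectangle's diagonal splits it into two right triangles, with the diagonal as the hypotenuse.
By the Pythagorean theorem, d^2 = 4^2 + 16^2 = 272.
Therefore d = sqrt(272) = 4*sqrt(17).

4*sqrt(17)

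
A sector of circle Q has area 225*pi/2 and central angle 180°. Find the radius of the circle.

Sector area A = πr² × θ/360, so r² = 360A / (πθ).
r² = 360 × 225*pi/2 / (π × 180)
r² = 225
r = 15

15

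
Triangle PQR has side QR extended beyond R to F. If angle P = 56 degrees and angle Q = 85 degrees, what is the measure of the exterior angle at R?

Exterior angle = 56 + 85 = 141 degrees (exterior angle theorem).

141 degrees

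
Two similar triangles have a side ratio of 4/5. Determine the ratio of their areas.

The ratio of areas of similar triangles equals the square of the side ratio.
Side ratio = 4:5
Area ratio = (4/5)^2 = 16/25 = 16:25

16:25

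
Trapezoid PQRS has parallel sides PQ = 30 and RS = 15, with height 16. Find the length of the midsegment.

The midsegment of a trapezoid = (base1 + base2) / 2
midsegment = (30 + 15) / 2
midsegment = 45 / 2
midsegment = 45/2

45/2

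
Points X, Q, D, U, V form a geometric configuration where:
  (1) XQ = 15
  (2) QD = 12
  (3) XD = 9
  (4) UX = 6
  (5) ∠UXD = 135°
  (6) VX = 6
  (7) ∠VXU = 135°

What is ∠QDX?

Step 1: By the inverse law of cosines on triangle QDX: cos(∠QDX) = (12² + 9² − 15²) / (2·12·9) = 0/216 = 0, so ∠QDX = 90°.

Therefore, the measure of angle ∠QDX = 90°.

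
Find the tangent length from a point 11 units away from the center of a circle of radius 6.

Let T be the point of tangency. Then OT ⊥ PT (radius ⊥ tangent).
In right triangle OTP: OP² = OT² + PT²
11² = 6² + PT²
PT² = 85, PT = sqrt(85)

sqrt(85)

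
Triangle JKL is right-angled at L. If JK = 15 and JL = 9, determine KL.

KL = sqrt(15^2 - 9^2) = sqrt(144) = 12

12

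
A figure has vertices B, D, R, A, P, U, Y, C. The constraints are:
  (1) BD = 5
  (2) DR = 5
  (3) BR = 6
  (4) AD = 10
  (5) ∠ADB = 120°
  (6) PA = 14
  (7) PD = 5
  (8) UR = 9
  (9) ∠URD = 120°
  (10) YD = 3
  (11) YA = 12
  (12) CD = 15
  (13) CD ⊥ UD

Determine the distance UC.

Step 1: By the law of cosines on triangle URD: UD² = 9² + 5² − 2·9·5·cos(120°) = 151, so UD = √151.
Step 2: By the law of cosines on triangle UDC: UC² = √151² + 15² − 2·√151·15·cos(90°) = 376, so UC = 2·√94.

Therefore, the length of UC = 2·√94.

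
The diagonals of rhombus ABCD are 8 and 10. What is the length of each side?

The diagonals of a rhombus bisect each other at right angles.
Half-diagonals: 8/2 = 4 and 10/2 = 5
side = sqrt(4^2 + 5^2)
side = sqrt(16 + 25)
side = sqrt(41)

sqrt(41)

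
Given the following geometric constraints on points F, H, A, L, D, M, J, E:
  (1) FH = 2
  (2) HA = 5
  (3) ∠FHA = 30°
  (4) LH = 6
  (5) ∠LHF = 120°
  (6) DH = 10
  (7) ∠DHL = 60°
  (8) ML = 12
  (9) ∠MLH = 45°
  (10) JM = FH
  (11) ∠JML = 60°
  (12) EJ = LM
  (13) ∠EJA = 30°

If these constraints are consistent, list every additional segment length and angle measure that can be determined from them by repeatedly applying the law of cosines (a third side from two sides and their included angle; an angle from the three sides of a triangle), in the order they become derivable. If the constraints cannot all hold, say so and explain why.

The constraints are consistent. Derivable facts, in order:
After 1 step:
- FA ≈ 3.42
- FL = 2·√13
- HM ≈ 8.84
- LD = 2·√19
- LJ = 2·√31
After 2 steps:
- ∠AFH = 132.99°
- ∠DLH = 83.41°
- ∠FAH = 17.01°
- ∠FLH = 13.9°
- ∠HDL = 36.59°
- ∠HFL = 46.1°
- ∠HML = 28.68°
- ∠JLM = 8.95°
- ∠LHM = 106.32°
- ∠LJM = 111.05°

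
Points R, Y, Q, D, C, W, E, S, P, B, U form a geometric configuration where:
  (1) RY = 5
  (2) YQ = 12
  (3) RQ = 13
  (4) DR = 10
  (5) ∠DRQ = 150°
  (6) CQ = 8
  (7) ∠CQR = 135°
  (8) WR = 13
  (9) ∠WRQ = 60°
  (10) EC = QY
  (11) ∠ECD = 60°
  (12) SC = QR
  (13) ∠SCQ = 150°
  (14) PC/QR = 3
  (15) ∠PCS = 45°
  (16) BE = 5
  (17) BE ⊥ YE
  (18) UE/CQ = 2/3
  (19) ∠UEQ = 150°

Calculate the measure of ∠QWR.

Step 1: By the law of cosines on triangle WRQ: WQ² = 13² + 13² − 2·13·13·cos(60°) = 169, so WQ = 13.
Step 2: By the inverse law of cosines on triangle QWR: cos(∠QWR) = (13² + 13² − 13²) / (2·13·13) = 169/338 = 0.5, so ∠QWR = 60°.

Therefore, the measure of angle ∠QWR = 60°.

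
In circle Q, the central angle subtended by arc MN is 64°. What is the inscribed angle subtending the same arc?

Inscribed angle = 64° / 2 = 32° (inscribed angle theorem).

32°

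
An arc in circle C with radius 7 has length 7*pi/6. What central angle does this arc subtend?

Arc length L = 2πr × θ/360, so θ = 360L / (2πr).
θ = 360 × 7*pi/6 / (2π × 7)
θ = 30°
θ = 30°

30°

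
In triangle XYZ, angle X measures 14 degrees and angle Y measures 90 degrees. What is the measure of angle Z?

Let angle Z = x. Then 14 + 90 + x = 180.
x = 180 - 104 = 76 degrees.

76 degrees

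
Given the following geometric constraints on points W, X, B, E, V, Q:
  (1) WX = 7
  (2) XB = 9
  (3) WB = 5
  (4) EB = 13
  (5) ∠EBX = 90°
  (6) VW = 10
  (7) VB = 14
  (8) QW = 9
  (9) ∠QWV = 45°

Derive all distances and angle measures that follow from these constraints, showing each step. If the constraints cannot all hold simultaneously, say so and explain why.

The constraints are consistent.

Step 1: From XB = 9, BE = 13, and ∠XBE = 90°, by the law of cosines:
  XE² = XB² + BE² - 2·XB·BE·cos(90°) = 81 + 169 - 0 = 250
  XE = 5·√10

Step 2: From VW = 10, WQ = 9, and ∠VWQ = 45°, by the law of cosines:
  VQ² = VW² + WQ² - 2·VW·WQ·cos(45°) = 100 + 81 - 127.3 = 53.72
  VQ ≈ 7.33

Step 3: From WB = 5, WV = 10, BV = 14, by the inverse law of cosines:
  cos(∠BWV) = (WB² + WV² - BV²) / (2·WB·WV)
  ∠BWV = 135.23°

Step 4: From WB = 5, WX = 7, BX = 9, by the inverse law of cosines:
  cos(∠BWX) = (WB² + WX² - BX²) / (2·WB·WX)
  ∠BWX = 95.74°

Step 5: From XB = 9, XW = 7, BW = 5, by the inverse law of cosines:
  cos(∠BXW) = (XB² + XW² - BW²) / (2·XB·XW)
  ∠BXW = 33.56°

Step 6: From BV = 14, BW = 5, VW = 10, by the inverse law of cosines:
  cos(∠VBW) = (BV² + BW² - VW²) / (2·BV·BW)
  ∠VBW = 30.2°

Step 7: From BW = 5, BX = 9, WX = 7, by the inverse law of cosines:
  cos(∠WBX) = (BW² + BX² - WX²) / (2·BW·BX)
  ∠WBX = 50.7°

Step 8: From VB = 14, VW = 10, BW = 5, by the inverse law of cosines:
  cos(∠BVW) = (VB² + VW² - BW²) / (2·VB·VW)
  ∠BVW = 14.57°

Step 9: From XB = 9, XE = 5·√10, BE = 13, by the inverse law of cosines:
  cos(∠BXE) = (XB² + XE² - BE²) / (2·XB·XE)
  ∠BXE = 55.3°

Step 10: From EB = 13, EX = 5·√10, BX = 9, by the inverse law of cosines:
  cos(∠BEX) = (EB² + EX² - BX²) / (2·EB·EX)
  ∠BEX = 34.7°

Step 11: From VQ = 7.33, VW = 10, QW = 9, by the inverse law of cosines:
  cos(∠QVW) = (VQ² + VW² - QW²) / (2·VQ·VW)
  ∠QVW = 60.26°

Step 12: From QV = 7.33, QW = 9, VW = 10, by the inverse law of cosines:
  cos(∠VQW) = (QV² + QW² - VW²) / (2·QV·QW)
  ∠VQW = 74.74°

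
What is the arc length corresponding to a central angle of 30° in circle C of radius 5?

Arc length = 2πr × θ/360
= 2π × 5 × 1/12
= 5*pi/6

5*pi/6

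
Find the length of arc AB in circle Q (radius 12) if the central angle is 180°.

Arc length = 2π(12)(1/2) = 12*pi

12*pi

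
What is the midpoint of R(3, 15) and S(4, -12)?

M = ((x₁ + x₂)/2, (y₁ + y₂)/2)
= ((3 + 4)/2, (15 + -12)/2)
= (7/2, 3/2) = (7/2, 3/2)

(7/2, 3/2)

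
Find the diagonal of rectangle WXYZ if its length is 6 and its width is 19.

Using the Pythagorean theorem:
d² = 6² + 19² = 36 + 361 = 397
d = sqrt(397)

sqrt(397)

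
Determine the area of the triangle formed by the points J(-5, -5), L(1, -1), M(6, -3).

The Shoelace formula computes the area from vertex coordinates by summing cross products.
For vertices (-5,-5), (1,-1), (6,-3):
Signed sum = -5*-1 - 1*-5 + 1*-3 - 6*-1 + 6*-5 - -5*-3
= 10 + 3 + -45 = -32
Area = (1/2)|-32| = 16.

16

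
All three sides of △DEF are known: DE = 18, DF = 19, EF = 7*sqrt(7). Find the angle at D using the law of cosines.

By the inverse law of cosines: cos(D) = (DE² + DF² - EF²) / (2 × DE × DF)
cos(D) = (18² + 19² - (7*sqrt(7))²) / (2 × 18 × 19)
cos(D) = (324 + 361 - (343)) / 684
cos(D) = 1/2
D = arccos(1/2) = 60°

60°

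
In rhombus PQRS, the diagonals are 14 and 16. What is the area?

The diagonals of a rhombus divide it into four right triangles.
Each triangle has legs 14/ 2 = 7 and 16/2 = 8, so each has area (1/2)*7*8 = 28.
Four such triangles give total area = (d1 * d2) / 2 = 112.

112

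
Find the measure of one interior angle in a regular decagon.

Each interior angle of a regular n-gon is (n - 2) * 180 / n.
For n = 10: (10 - 2) * 180 / 10 = 1440/10 = 144 degrees.

144 degrees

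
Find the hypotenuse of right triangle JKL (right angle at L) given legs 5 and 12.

By the Pythagorean theorem: JK^2 = JL^2 + KL^2
JK^2 = 5^2 + 12^2 = 25 + 144 = 169
JK = sqrt(169) = 13

13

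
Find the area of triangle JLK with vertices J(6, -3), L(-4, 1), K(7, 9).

Using the Shoelace formula for a triangle:
Area = (1/2)|x0(y1 - y2) + x1(y2 - y0) + x2(y0 - y1)|
Area = (1/2)|6(1 - 9) + -4(9 - -3) + 7(-3 - 1)|
Area = (1/2)|-48 + -48 + -28|
Area = (1/2)|-124|
Area = (1/2)(124)
Area = 62

62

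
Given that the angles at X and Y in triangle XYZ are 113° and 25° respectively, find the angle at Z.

angle Z = 180 - 113 - 25 = 42 degrees.

42 degrees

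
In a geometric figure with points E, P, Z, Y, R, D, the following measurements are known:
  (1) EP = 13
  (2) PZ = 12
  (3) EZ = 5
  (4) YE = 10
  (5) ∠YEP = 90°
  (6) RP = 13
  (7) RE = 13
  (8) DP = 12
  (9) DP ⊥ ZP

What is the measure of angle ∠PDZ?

Step 1: By the law of cosines on triangle DPZ: DZ² = 12² + 12² − 2·12·12·cos(90°) = 288, so DZ = 12·√2.
Step 2: By the inverse law of cosines on triangle PDZ: cos(∠PDZ) = (12² + (12·√2)² − 12²) / (2·12·12·√2) = 288/407.29 = 0.7071, so ∠PDZ = 45°.

Therefore, the measure of angle ∠PDZ = 45°.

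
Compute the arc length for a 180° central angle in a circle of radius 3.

The full circumference is 2πr = 2π(3) = 6*pi.
The arc spans 180° out of 360°, which is a fraction of 1/2.
Arc length = 6*pi × 1/2 = 3*pi.

3*pi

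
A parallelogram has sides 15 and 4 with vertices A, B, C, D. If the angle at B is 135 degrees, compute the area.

Area = 15 * 4 * sin(135°) = 60 * sqrt(2)/2 = 30*sqrt(2)

30*sqrt(2)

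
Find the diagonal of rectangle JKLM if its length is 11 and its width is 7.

Using the Pythagorean theorem:
d² = 11² + 7² = 121 + 49 = 170
d = sqrt(170)

sqrt(170)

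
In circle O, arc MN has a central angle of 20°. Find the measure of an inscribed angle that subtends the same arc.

By the inscribed angle theorem, the inscribed angle is half the central angle.
Inscribed angle = 20° / 2 = 10°

10°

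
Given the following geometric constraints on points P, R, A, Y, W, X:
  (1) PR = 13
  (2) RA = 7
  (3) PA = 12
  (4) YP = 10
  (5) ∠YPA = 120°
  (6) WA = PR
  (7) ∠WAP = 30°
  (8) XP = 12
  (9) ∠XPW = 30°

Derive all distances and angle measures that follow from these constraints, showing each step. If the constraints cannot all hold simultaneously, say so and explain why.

The constraints are consistent.

From the given relations:
  WA = PR = 13

Step 1: From PA = 12, AW = 13, and ∠PAW = 30°, by the law of cosines:
  PW² = PA² + AW² - 2·PA·AW·cos(30°) = 144 + 169 - 270.2 = 42.8
  PW ≈ 6.54

Step 2: From AP = 12, PY = 10, and ∠APY = 120°, by the law of cosines:
  AY² = AP² + PY² - 2·AP·PY·cos(120°) = 144 + 100 + 120 = 364
  AY = 2·√91

Step 3: From PA = 12, PR = 13, AR = 7, by the inverse law of cosines:
  cos(∠APR) = (PA² + PR² - AR²) / (2·PA·PR)
  ∠APR = 32.2°

Step 4: From RA = 7, RP = 13, AP = 12, by the inverse law of cosines:
  cos(∠ARP) = (RA² + RP² - AP²) / (2·RA·RP)
  ∠ARP = 66.01°

Step 5: From AP = 12, AR = 7, PR = 13, by the inverse law of cosines:
  cos(∠PAR) = (AP² + AR² - PR²) / (2·AP·AR)
  ∠PAR = 81.79°

Step 6: From WP = 6.54, PX = 12, and ∠WPX = 30°, by the law of cosines:
  WX² = WP² + PX² - 2·WP·PX·cos(30°) = 42.8 + 144 - 136 = 50.82
  WX ≈ 7.13

Step 7: From PA = 12, PW = 6.54, AW = 13, by the inverse law of cosines:
  cos(∠APW) = (PA² + PW² - AW²) / (2·PA·PW)
  ∠APW = 83.49°

Step 8: From AP = 12, AY = 2·√91, PY = 10, by the inverse law of cosines:
  cos(∠PAY) = (AP² + AY² - PY²) / (2·AP·AY)
  ∠PAY = 27°

Step 9: From YA = 2·√91, YP = 10, AP = 12, by the inverse law of cosines:
  cos(∠AYP) = (YA² + YP² - AP²) / (2·YA·YP)
  ∠AYP = 33°

Step 10: From WA = 13, WP = 6.54, AP = 12, by the inverse law of cosines:
  cos(∠AWP) = (WA² + WP² - AP²) / (2·WA·WP)
  ∠AWP = 66.51°

Step 11: From WP = 6.54, WX = 7.13, PX = 12, by the inverse law of cosines:
  cos(∠PWX) = (WP² + WX² - PX²) / (2·WP·WX)
  ∠PWX = 122.69°

Step 12: From XP = 12, XW = 7.13, PW = 6.54, by the inverse law of cosines:
  cos(∠PXW) = (XP² + XW² - PW²) / (2·XP·XW)
  ∠PXW = 27.31°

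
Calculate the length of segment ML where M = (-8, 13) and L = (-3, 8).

d = sqrt((-3 - -8)^2 + (8 - 13)^2)
d = sqrt(5^2 + -5^2)
d = sqrt(25 + 25)
d = sqrt(50) = 5*sqrt(2)

5*sqrt(2)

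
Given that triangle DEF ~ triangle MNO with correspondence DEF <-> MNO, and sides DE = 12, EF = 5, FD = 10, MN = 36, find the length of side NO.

Since the triangles are similar, the ratio of corresponding sides is constant.
Scale factor k = MN / DE = 36 / 12 = 3
NO = k * EF = 3 * 5 = 15

15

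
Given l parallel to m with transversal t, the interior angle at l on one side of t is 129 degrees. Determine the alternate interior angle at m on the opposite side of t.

Alternate interior angles are equal: 129 degrees.

129 degrees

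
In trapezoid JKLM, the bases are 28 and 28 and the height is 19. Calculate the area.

A trapezoid's area equals the midsegment times the height.
The midsegment is (28 + 28) / 2 = 28.
Area = 28 * 19 = 532.

532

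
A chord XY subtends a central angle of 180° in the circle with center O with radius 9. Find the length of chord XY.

Chord = 2(9) sin(90°) = 18

18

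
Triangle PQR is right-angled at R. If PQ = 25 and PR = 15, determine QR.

QR = sqrt(25^2 - 15^2) = sqrt(400) = 20

20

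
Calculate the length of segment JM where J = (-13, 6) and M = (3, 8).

The horizontal distance is |3 - -13| = 16 and the vertical distance is |8 - 6| = 2.
By the Pythagorean theorem, d = sqrt(16^2 + 2^2) = sqrt(260) = 2*sqrt(65).

2*sqrt(65)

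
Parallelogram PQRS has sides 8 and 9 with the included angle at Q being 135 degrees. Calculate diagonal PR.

The diagonal of a parallelogram can be found by treating two adjacent sides and the diagonal as a triangle.
Applying the law of cosines with sides 8, 9 and included angle 135°:
d^2 = 64 + 81 - 144*cos(135°) = 72*sqrt(2) + 145
d = sqrt(72*sqrt(2) + 145)

sqrt(72*sqrt(2) + 145)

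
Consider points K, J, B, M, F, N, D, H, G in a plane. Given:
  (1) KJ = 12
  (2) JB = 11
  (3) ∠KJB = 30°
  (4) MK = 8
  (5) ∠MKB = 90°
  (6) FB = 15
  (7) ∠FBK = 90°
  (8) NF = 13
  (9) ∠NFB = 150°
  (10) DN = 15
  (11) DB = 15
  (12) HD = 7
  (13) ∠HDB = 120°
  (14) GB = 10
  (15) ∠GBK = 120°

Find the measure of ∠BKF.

Step 1: By the law of cosines on triangle KJB: KB² = 12² + 11² − 2·12·11·cos(30°) = 36.37, so KB ≈ 6.03.
Step 2: By the law of cosines on triangle KBF: KF² = 6.03² + 15² − 2·6.03·15·cos(90°) = 261.37, so KF ≈ 16.17.
Step 3: By the inverse law of cosines on triangle BKF: cos(∠BKF) = (6.03² + 16.17² − 15²) / (2·6.03·16.17) = 72.74/195 = 0.373, so ∠BKF = 68.1°.

Therefore, the measure of angle ∠BKF = 68.1°.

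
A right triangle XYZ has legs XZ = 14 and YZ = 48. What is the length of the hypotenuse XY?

XY = sqrt(14^2 + 48^2) = sqrt(2500) = 50

50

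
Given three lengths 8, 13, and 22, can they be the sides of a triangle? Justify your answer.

The longest side is 22. The other two sides sum to 8 + 13 = 21.
Since 21 ≤ 22, the two shorter sides cannot reach around to close the triangle.

No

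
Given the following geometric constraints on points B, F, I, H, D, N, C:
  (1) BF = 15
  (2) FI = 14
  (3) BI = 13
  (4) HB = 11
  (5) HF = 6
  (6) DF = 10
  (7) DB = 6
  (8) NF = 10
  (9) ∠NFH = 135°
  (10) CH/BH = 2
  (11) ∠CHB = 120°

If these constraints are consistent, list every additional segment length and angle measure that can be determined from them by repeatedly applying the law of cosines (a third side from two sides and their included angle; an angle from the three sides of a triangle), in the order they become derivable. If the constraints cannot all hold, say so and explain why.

The constraints are consistent. Derivable facts, in order:
After 1 step:
- BC = 11·√7
- HN ≈ 14.86
- ∠BDF = 137.87°
- ∠BFD = 15.56°
- ∠BFH = 38.94°
- ∠BFI = 53.13°
- ∠BHF = 121.01°
- ∠BIF = 67.38°
- ∠DBF = 26.56°
- ∠FBH = 20.05°
- ∠FBI = 59.49°
After 2 steps:
- ∠BCH = 19.11°
- ∠CBH = 40.89°
- ∠FHN = 28.41°
- ∠FNH = 16.59°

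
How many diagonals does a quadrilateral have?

Each of the 4 vertices connects to 1 non-adjacent vertices via diagonals.
Total connections = 4 × 1 = 4, but each diagonal is counted twice.
Number of diagonals = 4 / 2 = 2.

2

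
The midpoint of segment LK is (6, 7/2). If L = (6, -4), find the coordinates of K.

Using the midpoint formula: M = ((x1 + x2)/2, (y1 + y2)/2)
We know M = (6, 7/2) and L = (6, -4)
For x: 6 = (6 + x2)/2, so x2 = 2*6 - 6 = 6
For y: 7/2 = (-4 + y2)/2, so y2 = 2*7/2 - -4 = 11
K = (6, 11)

(6, 11)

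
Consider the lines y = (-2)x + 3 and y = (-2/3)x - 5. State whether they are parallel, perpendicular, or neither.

Slope of line 1: m1 = -2
Slope of line 2: m2 = -2/3
m1 != m2 (-2 != -2/3), so not parallel.
m1 * m2 = (-2) * (-2/3) = 4/3 != -1, so not perpendicular.
The lines are neither parallel nor perpendicular.

Neither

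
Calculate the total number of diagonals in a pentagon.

Each of the 5 vertices connects to 2 non-adjacent vertices via diagonals.
Total connections = 5 × 2 = 10, but each diagonal is counted twice.
Number of diagonals = 10 / 2 = 5.

5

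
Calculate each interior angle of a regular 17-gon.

Each interior angle of a regular n-gon is (n - 2) * 180 / n.
For n = 17: (17 - 2) * 180 / 17 = 2700/17 = 2700/17 degrees.

2700/17 degrees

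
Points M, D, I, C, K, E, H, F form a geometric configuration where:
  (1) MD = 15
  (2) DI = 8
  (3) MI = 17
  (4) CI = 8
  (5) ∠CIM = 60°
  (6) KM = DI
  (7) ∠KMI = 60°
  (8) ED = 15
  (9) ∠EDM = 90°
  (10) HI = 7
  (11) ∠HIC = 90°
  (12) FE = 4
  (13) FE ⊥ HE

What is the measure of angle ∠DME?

Step 1: By the law of cosines on triangle MDE: ME² = 15² + 15² − 2·15·15·cos(90°) = 450, so ME = 15·√2.
Step 2: By the inverse law of cosines on triangle DME: cos(∠DME) = (15² + (15·√2)² − 15²) / (2·15·15·√2) = 450/636.4 = 0.7071, so ∠DME = 45°.

Therefore, the measure of angle ∠DME = 45°.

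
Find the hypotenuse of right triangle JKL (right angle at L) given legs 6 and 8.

In a right triangle, the square of the hypotenuse equals the sum of the squares of the two legs.
The legs are 6 and 8, so the hypotenuse = sqrt(36 + 64) = sqrt(100) = 10.

10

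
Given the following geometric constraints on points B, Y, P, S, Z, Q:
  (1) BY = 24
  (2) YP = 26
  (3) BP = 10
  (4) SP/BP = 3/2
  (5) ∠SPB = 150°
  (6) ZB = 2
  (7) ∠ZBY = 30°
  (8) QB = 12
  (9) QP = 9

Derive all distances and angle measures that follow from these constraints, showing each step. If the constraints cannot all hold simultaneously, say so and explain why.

The constraints are consistent.

From the given relations:
  SP = 3/2·BP = 3/2·10 = 15

Step 1: From BP = 10, PS = 15, and ∠BPS = 150°, by the law of cosines:
  BS² = BP² + PS² - 2·BP·PS·cos(150°) = 100 + 225 + 259.8 = 584.8
  BS ≈ 24.18

Step 2: From YB = 24, BZ = 2, and ∠YBZ = 30°, by the law of cosines:
  YZ² = YB² + BZ² - 2·YB·BZ·cos(30°) = 576 + 4 - 83.14 = 496.9
  YZ ≈ 22.29

Step 3: From BP = 10, BQ = 12, PQ = 9, by the inverse law of cosines:
  cos(∠PBQ) = (BP² + BQ² - PQ²) / (2·BP·BQ)
  ∠PBQ = 47.22°

Step 4: From BP = 10, BY = 24, PY = 26, by the inverse law of cosines:
  cos(∠PBY) = (BP² + BY² - PY²) / (2·BP·BY)
  ∠PBY = 90°

Step 5: From YB = 24, YP = 26, BP = 10, by the inverse law of cosines:
  cos(∠BYP) = (YB² + YP² - BP²) / (2·YB·YP)
  ∠BYP = 22.62°

Step 6: From PB = 10, PQ = 9, BQ = 12, by the inverse law of cosines:
  cos(∠BPQ) = (PB² + PQ² - BQ²) / (2·PB·PQ)
  ∠BPQ = 78.14°

Step 7: From PB = 10, PY = 26, BY = 24, by the inverse law of cosines:
  cos(∠BPY) = (PB² + PY² - BY²) / (2·PB·PY)
  ∠BPY = 67.38°

Step 8: From QB = 12, QP = 9, BP = 10, by the inverse law of cosines:
  cos(∠BQP) = (QB² + QP² - BP²) / (2·QB·QP)
  ∠BQP = 54.64°

Step 9: From BP = 10, BS = 24.18, PS = 15, by the inverse law of cosines:
  cos(∠PBS) = (BP² + BS² - PS²) / (2·BP·BS)
  ∠PBS = 18.07°

Step 10: From YB = 24, YZ = 22.29, BZ = 2, by the inverse law of cosines:
  cos(∠BYZ) = (YB² + YZ² - BZ²) / (2·YB·YZ)
  ∠BYZ = 2.57°

Step 11: From SB = 24.18, SP = 15, BP = 10, by the inverse law of cosines:
  cos(∠BSP) = (SB² + SP² - BP²) / (2·SB·SP)
  ∠BSP = 11.93°

Step 12: From ZB = 2, ZY = 22.29, BY = 24, by the inverse law of cosines:
  cos(∠BZY) = (ZB² + ZY² - BY²) / (2·ZB·ZY)
  ∠BZY = 147.43°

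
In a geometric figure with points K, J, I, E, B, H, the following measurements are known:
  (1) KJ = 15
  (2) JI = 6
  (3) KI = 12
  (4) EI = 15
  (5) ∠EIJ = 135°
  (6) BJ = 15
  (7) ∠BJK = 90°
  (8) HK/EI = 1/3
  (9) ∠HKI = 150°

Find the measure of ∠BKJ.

Step 1: By the law of cosines on triangle KJB: KB² = 15² + 15² − 2·15·15·cos(90°) = 450, so KB = 15·√2.
Step 2: By the inverse law of cosines on triangle BKJ: cos(∠BKJ) = ((15·√2)² + 15² − 15²) / (2·15·√2·15) = 450/636.4 = 0.7071, so ∠BKJ = 45°.

Therefore, the measure of angle ∠BKJ = 45°.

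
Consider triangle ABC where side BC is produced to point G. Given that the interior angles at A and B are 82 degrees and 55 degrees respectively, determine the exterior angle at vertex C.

Exterior angle = 82 + 55 = 137 degrees (exterior angle theorem).

137 degrees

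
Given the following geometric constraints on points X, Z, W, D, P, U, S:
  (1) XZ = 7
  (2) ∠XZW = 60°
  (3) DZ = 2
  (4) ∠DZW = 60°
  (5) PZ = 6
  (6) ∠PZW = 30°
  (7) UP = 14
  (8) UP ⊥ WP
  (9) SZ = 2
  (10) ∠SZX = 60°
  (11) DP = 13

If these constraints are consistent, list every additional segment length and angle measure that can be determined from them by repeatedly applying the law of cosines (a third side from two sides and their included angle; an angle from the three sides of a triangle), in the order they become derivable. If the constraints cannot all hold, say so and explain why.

These constraints are not satisfiable: by the triangle inequality in triangle ZDP, (3) DZ = 2 and (5) PZ = 6 force DP ≤ 2 + 6 = 8, but (11) says DP = 13. No planar figure meets all of them, so nothing further can be derived.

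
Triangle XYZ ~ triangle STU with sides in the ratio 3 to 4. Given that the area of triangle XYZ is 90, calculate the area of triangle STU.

Area ratio = (3/4)^2 = 9/16. Area of STU = 90 * 16/9 = 160.

160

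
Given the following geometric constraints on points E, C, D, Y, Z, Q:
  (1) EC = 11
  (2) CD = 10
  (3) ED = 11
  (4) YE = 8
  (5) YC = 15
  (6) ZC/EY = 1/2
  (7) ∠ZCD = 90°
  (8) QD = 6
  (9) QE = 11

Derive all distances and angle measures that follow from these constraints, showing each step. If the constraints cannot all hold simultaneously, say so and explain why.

The constraints are consistent.

From the given relations:
  ZC = 1/2·EY = 1/2·8 = 4

Step 1: From DC = 10, CZ = 4, and ∠DCZ = 90°, by the law of cosines:
  DZ² = DC² + CZ² - 2·DC·CZ·cos(90°) = 100 + 16 - 0 = 116
  DZ = 2·√29

Step 2: From EC = 11, ED = 11, CD = 10, by the inverse law of cosines:
  cos(∠CED) = (EC² + ED² - CD²) / (2·EC·ED)
  ∠CED = 54.07°

Step 3: From EC = 11, EY = 8, CY = 15, by the inverse law of cosines:
  cos(∠CEY) = (EC² + EY² - CY²) / (2·EC·EY)
  ∠CEY = 103.14°

Step 4: From ED = 11, EQ = 11, DQ = 6, by the inverse law of cosines:
  cos(∠DEQ) = (ED² + EQ² - DQ²) / (2·ED·EQ)
  ∠DEQ = 31.65°

Step 5: From CD = 10, CE = 11, DE = 11, by the inverse law of cosines:
  cos(∠DCE) = (CD² + CE² - DE²) / (2·CD·CE)
  ∠DCE = 62.96°

Step 6: From CE = 11, CY = 15, EY = 8, by the inverse law of cosines:
  cos(∠ECY) = (CE² + CY² - EY²) / (2·CE·CY)
  ∠ECY = 31.29°

Step 7: From DC = 10, DE = 11, CE = 11, by the inverse law of cosines:
  cos(∠CDE) = (DC² + DE² - CE²) / (2·DC·DE)
  ∠CDE = 62.96°

Step 8: From DE = 11, DQ = 6, EQ = 11, by the inverse law of cosines:
  cos(∠EDQ) = (DE² + DQ² - EQ²) / (2·DE·DQ)
  ∠EDQ = 74.17°

Step 9: From YC = 15, YE = 8, CE = 11, by the inverse law of cosines:
  cos(∠CYE) = (YC² + YE² - CE²) / (2·YC·YE)
  ∠CYE = 45.57°

Step 10: From QD = 6, QE = 11, DE = 11, by the inverse law of cosines:
  cos(∠DQE) = (QD² + QE² - DE²) / (2·QD·QE)
  ∠DQE = 74.17°

Step 11: From DC = 10, DZ = 2·√29, CZ = 4, by the inverse law of cosines:
  cos(∠CDZ) = (DC² + DZ² - CZ²) / (2·DC·DZ)
  ∠CDZ = 21.8°

Step 12: From ZC = 4, ZD = 2·√29, CD = 10, by the inverse law of cosines:
  cos(∠CZD) = (ZC² + ZD² - CD²) / (2·ZC·ZD)
  ∠CZD = 68.2°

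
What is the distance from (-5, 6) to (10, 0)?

d = sqrt((10 - -5)^2 + (0 - 6)^2)
d = sqrt(15^2 + -6^2)
d = sqrt(225 + 36)
d = sqrt(261) = 3*sqrt(29)

3*sqrt(29)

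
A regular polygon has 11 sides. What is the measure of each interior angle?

Each interior angle of a regular n-gon is (n - 2) * 180 / n.
For n = 11: (11 - 2) * 180 / 11 = 1620/11 = 1620/11 degrees.

1620/11 degrees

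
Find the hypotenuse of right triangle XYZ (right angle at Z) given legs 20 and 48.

By the Pythagorean theorem: XY^2 = XZ^2 + YZ^2
XY^2 = 20^2 + 48^2 = 400 + 2304 = 2704
XY = sqrt(2704) = 52

52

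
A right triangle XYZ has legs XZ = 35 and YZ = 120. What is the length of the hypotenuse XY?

By the Pythagorean theorem: XY^2 = XZ^2 + YZ^2
XY^2 = 35^2 + 120^2 = 1225 + 14400 = 15625
XY = sqrt(15625) = 125

125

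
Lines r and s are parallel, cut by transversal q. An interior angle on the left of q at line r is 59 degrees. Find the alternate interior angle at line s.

Alternate interior angles are equal: 59 degrees.

59 degrees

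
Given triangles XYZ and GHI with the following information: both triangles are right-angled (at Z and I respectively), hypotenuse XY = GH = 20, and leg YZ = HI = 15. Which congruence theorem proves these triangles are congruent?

The given information provides:
both triangles are right-angled (at Z and I respectively), hypotenuse XY = GH = 20, and leg YZ = HI = 15
This matches the HL congruence theorem.
The hypotenuse and one leg of two right triangles are equal (Hypotenuse-Leg).

HL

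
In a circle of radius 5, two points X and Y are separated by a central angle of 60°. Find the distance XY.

Chord = 2(5) sin(30°) = 5

5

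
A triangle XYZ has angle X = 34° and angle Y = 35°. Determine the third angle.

Let angle Z = x. Then 34 + 35 + x = 180.
x = 180 - 69 = 111 degrees.

111 degrees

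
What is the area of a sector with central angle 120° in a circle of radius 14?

The full circle has area πr² = π(14)² = 196*pi.
The sector covers 120° out of 360°, a fraction of 1/3.
Sector area = 196*pi × 1/3 = 196*pi/3.

196*pi/3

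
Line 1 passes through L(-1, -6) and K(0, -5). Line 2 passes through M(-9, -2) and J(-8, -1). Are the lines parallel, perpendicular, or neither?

Slope of line 1: m1 = (-5 - -6)/(0 - -1) = 1/1 = 1
Slope of line 2: m2 = (-1 - -2)/(-8 - -9) = 1/1 = 1
m1 = m2, so the lines are parallel.

Parallel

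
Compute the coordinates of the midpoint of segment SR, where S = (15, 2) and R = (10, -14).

The midpoint is the average of the coordinates:
x: (15 + 10)/2 = 25/2
y: (2 + -14)/2 = -6
Midpoint = (25/2, -6)

(25/2, -6)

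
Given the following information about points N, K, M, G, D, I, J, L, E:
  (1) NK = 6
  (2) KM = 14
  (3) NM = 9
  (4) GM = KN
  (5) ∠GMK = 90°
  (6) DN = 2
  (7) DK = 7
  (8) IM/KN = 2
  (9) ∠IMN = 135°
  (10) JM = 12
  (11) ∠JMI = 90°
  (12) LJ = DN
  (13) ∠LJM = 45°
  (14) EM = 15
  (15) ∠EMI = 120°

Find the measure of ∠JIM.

From the given relations: IM = 2·KN = 2·6 = 12.
Step 1: By the law of cosines on triangle IMJ: IJ² = 12² + 12² − 2·12·12·cos(90°) = 288, so IJ = 12·√2.
Step 2: By the inverse law of cosines on triangle JIM: cos(∠JIM) = ((12·√2)² + 12² − 12²) / (2·12·√2·12) = 288/407.29 = 0.7071, so ∠JIM = 45°.

Therefore, the measure of angle ∠JIM = 45°.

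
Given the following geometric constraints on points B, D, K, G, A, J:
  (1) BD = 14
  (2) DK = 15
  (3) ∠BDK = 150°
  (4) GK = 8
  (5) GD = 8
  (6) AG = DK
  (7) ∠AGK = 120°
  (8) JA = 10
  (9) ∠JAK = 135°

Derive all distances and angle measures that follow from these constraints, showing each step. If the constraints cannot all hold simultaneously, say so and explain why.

The constraints are consistent.

From the given relations:
  AG = DK = 15

Step 1: From BD = 14, DK = 15, and ∠BDK = 150°, by the law of cosines:
  BK² = BD² + DK² - 2·BD·DK·cos(150°) = 196 + 225 + 363.7 = 784.7
  BK ≈ 28.01

Step 2: From KG = 8, GA = 15, and ∠KGA = 120°, by the law of cosines:
  KA² = KG² + GA² - 2·KG·GA·cos(120°) = 64 + 225 + 120 = 409
  KA ≈ 20.22

Step 3: From DG = 8, DK = 15, GK = 8, by the inverse law of cosines:
  cos(∠GDK) = (DG² + DK² - GK²) / (2·DG·DK)
  ∠GDK = 20.36°

Step 4: From KD = 15, KG = 8, DG = 8, by the inverse law of cosines:
  cos(∠DKG) = (KD² + KG² - DG²) / (2·KD·KG)
  ∠DKG = 20.36°

Step 5: From GD = 8, GK = 8, DK = 15, by the inverse law of cosines:
  cos(∠DGK) = (GD² + GK² - DK²) / (2·GD·GK)
  ∠DGK = 139.27°

Step 6: From KA = 20.22, AJ = 10, and ∠KAJ = 135°, by the law of cosines:
  KJ² = KA² + AJ² - 2·KA·AJ·cos(135°) = 409 + 100 + 286 = 795
  KJ ≈ 28.2

Step 7: From BD = 14, BK = 28.01, DK = 15, by the inverse law of cosines:
  cos(∠DBK) = (BD² + BK² - DK²) / (2·BD·BK)
  ∠DBK = 15.53°

Step 8: From KA = 20.22, KG = 8, AG = 15, by the inverse law of cosines:
  cos(∠AKG) = (KA² + KG² - AG²) / (2·KA·KG)
  ∠AKG = 39.97°

Step 9: From KB = 28.01, KD = 15, BD = 14, by the inverse law of cosines:
  cos(∠BKD) = (KB² + KD² - BD²) / (2·KB·KD)
  ∠BKD = 14.47°

Step 10: From AG = 15, AK = 20.22, GK = 8, by the inverse law of cosines:
  cos(∠GAK) = (AG² + AK² - GK²) / (2·AG·AK)
  ∠GAK = 20.03°

Step 11: From KA = 20.22, KJ = 28.2, AJ = 10, by the inverse law of cosines:
  cos(∠AKJ) = (KA² + KJ² - AJ²) / (2·KA·KJ)
  ∠AKJ = 14.52°

Step 12: From JA = 10, JK = 28.2, AK = 20.22, by the inverse law of cosines:
  cos(∠AJK) = (JA² + JK² - AK²) / (2·JA·JK)
  ∠AJK = 30.48°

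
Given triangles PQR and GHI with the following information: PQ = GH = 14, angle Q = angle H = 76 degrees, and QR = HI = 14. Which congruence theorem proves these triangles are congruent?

Consider the given information: PQ = GH = 14, angle Q = angle H = 76 degrees, and QR = HI = 14
This is not SSS or AAS: SSS requires all three pairs of sides, but we don't have that. AAS requires two angles and a non-included side.
The correct criterion is SAS. Two pairs of corresponding sides and the included angle are equal (Side-Angle-Side).

SAS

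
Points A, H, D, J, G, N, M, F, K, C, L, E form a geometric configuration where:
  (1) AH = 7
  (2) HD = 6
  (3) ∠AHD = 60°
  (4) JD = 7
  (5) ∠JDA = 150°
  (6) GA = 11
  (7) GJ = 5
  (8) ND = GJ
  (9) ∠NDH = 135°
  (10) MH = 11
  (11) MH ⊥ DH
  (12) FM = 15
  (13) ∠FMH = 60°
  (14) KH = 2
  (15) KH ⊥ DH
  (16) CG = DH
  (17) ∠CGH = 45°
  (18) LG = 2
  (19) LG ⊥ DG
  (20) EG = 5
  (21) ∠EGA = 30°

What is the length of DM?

Step 1: By the law of cosines on triangle DHM: DM² = 6² + 11² − 2·6·11·cos(90°) = 157, so DM = √157.

Therefore, the length of DM = √157.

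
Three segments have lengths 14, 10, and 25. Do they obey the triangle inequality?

No.
The triangle inequality is violated: 14 + 10 = 24 ≤ 25.
These lengths cannot form a triangle.

No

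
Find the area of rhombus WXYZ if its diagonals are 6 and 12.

The diagonals of a rhombus divide it into four right triangles.
Each triangle has legs 6/ 2 = 3 and 12/2 = 6, so each has area (1/2)*3*6 = 9.
Four such triangles give total area = (d1 * d2) / 2 = 36.

36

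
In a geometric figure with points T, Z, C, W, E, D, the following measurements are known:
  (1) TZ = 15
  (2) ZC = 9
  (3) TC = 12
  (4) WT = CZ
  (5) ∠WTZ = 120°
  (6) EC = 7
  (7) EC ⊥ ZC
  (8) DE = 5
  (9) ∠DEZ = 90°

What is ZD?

Step 1: By the law of cosines on triangle ZCE: ZE² = 9² + 7² − 2·9·7·cos(90°) = 130, so ZE = √130.
Step 2: By the law of cosines on triangle ZED: ZD² = √130² + 5² − 2·√130·5·cos(90°) = 155, so ZD = √155.

Therefore, the length of ZD = √155.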